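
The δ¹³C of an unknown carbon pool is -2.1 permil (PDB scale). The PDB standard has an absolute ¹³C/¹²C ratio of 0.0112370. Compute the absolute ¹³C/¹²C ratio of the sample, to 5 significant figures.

0.011213

R_sample = R_standard × (δ¹³C/1000 + 1)
R_sample = 0.0112370 × (-2.1/1000 + 1) = 0.0112370 × 0.997900
R_sample = 0.0112134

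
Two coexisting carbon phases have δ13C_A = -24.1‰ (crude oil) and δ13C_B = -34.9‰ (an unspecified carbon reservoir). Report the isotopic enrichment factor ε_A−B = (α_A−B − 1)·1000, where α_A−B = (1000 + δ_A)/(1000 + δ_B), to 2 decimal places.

α_A−B = (1000 + -24.1) / (1000 + -34.9) = 975.9 / 965.1 = 1.011191
ε_A−B = (1.011191 − 1) × 1000 = 11.191‰
(The approximation ε ≈ δ_A − δ_B would give 10.8‰.)

11.19‰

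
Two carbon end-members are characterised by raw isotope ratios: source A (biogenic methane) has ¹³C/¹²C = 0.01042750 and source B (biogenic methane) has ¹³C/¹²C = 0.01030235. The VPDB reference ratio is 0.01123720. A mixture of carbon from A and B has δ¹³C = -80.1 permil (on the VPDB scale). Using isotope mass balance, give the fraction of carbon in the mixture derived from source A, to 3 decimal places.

δ_A = (0.01042750/0.01123720 − 1)×1000 = (0.927945 − 1)×1000 = -72.055 permil
δ_B = (0.01030235/0.01123720 − 1)×1000 = (0.916808 − 1)×1000 = -83.192 permil
f_A = (δ_mix − δ_B)/(δ_A − δ_B) = (-80.1 − (-83.192))/(-72.055 − (-83.192))
f_A = 3.092 / 11.137 = 0.2777

0.278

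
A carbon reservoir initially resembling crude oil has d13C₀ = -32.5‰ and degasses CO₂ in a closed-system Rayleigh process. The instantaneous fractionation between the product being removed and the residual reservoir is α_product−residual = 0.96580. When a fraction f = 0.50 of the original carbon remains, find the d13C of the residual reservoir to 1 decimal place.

-9.3‰

Rayleigh residual: δ_res = (δ₀ + 1000)·f^(α−1) − 1000
α − 1 = -0.03420
f^(α−1) = 0.50^(-0.03420) = 1.023989
δ_res = (-32.5 + 1000) × 1.023989 − 1000 = 990.709 − 1000 = -9.29‰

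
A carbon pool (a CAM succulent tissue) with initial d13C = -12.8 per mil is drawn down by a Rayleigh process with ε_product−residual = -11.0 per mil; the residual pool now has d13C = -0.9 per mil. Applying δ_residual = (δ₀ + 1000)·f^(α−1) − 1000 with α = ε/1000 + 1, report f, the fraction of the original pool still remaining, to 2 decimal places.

α − 1 = ε/1000 = -0.0110
(δ_res + 1000)/(δ₀ + 1000) = (-0.9 + 1000)/(-12.8 + 1000) = 999.1/987.2 = 1.012054
f = 1.012054^(1/-0.0110) = exp(ln(1.012054)/-0.0110) = exp(0.01198/-0.0110)
f = exp(-1.0893) = 0.3365

0.34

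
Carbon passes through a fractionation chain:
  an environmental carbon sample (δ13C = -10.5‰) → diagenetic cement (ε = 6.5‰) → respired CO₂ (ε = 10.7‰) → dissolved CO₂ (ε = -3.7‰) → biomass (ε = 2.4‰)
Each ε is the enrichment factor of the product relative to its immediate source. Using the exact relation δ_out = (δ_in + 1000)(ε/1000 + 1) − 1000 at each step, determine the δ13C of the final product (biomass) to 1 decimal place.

5.3‰

step 1: δ = (-10.50 + 1000)·(6.5/1000 + 1) − 1000 = -4.07‰
step 2: δ = (-4.07 + 1000)·(10.7/1000 + 1) − 1000 = 6.59‰
step 3: δ = (6.59 + 1000)·(-3.7/1000 + 1) − 1000 = 2.86‰
step 4: δ = (2.86 + 1000)·(2.4/1000 + 1) − 1000 = 5.27‰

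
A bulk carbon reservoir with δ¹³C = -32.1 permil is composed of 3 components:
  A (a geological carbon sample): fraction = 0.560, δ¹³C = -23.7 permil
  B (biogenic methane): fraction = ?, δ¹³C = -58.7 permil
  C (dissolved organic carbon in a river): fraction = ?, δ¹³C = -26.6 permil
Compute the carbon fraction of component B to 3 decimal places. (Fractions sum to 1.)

0.222

Let f_B and f_C be the unknown fractions; fractions sum to 1 so f_B + f_C = 0.440.
Mass balance: Σ fᵢ·δᵢ = δ_bulk ⇒ f_B·(-58.7) + f_C·(-26.6) = -32.1 − (-13.272) = -18.828
Substitute f_C = 0.440 − f_B:
f_B·(-58.7 − -26.6) = -18.828 − 0.440×(-26.6) = -7.124
f_B = -7.124 / -32.1 = 0.2219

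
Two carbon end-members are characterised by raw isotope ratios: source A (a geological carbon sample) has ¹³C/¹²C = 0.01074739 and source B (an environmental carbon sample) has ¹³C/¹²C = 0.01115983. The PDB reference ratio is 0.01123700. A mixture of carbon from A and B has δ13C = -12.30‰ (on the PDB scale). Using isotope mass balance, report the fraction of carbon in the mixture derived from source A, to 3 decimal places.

0.148

δ_A = (0.01074739/0.01123700 − 1)×1000 = (0.956429 − 1)×1000 = -43.571‰
δ_B = (0.01115983/0.01123700 − 1)×1000 = (0.993133 − 1)×1000 = -6.867‰
f_A = (δ_mix − δ_B)/(δ_A − δ_B) = (-12.30 − (-6.867))/(-43.571 − (-6.867))
f_A = -5.433 / -36.704 = 0.1480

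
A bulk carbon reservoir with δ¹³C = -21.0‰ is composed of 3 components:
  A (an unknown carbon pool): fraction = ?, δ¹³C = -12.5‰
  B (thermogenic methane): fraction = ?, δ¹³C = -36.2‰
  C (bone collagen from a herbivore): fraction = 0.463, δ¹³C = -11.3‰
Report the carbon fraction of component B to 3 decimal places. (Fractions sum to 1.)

0.382

Let f_B and f_A be the unknown fractions; fractions sum to 1 so f_B + f_A = 0.537.
Mass balance: Σ fᵢ·δᵢ = δ_bulk ⇒ f_B·(-36.2) + f_A·(-12.5) = -21.0 − (-5.232) = -15.768
Substitute f_A = 0.537 − f_B:
f_B·(-36.2 − -12.5) = -15.768 − 0.537×(-12.5) = -9.056
f_B = -9.056 / -23.7 = 0.3821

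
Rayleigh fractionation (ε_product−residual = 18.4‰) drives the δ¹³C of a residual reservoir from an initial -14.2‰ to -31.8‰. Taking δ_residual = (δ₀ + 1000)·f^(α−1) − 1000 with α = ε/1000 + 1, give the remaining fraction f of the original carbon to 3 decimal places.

α − 1 = ε/1000 = 0.0184
(δ_res + 1000)/(δ₀ + 1000) = (-31.8 + 1000)/(-14.2 + 1000) = 968.2/985.8 = 0.982146
f = 0.982146^(1/0.0184) = exp(ln(0.982146)/0.0184) = exp(-0.01801/0.0184)
f = exp(-0.9791) = 0.3757

0.376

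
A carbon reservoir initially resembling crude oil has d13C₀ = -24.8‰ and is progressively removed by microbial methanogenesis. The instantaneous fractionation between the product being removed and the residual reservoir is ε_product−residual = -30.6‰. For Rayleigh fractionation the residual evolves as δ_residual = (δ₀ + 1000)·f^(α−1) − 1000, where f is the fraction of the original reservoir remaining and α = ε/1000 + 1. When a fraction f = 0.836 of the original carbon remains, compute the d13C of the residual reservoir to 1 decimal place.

-19.4‰

Rayleigh residual: δ_res = (δ₀ + 1000)·f^(α−1) − 1000
α = ε/1000 + 1 = 0.96940, so α − 1 = -0.03060
f^(α−1) = 0.836^(-0.03060) = 1.005496
δ_res = (-24.8 + 1000) × 1.005496 − 1000 = 980.560 − 1000 = -19.44‰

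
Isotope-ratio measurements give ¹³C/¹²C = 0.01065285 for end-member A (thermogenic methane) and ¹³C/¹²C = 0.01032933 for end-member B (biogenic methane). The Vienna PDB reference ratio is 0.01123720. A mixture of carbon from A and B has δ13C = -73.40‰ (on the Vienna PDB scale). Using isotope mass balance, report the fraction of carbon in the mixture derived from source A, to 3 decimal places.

0.257

δ_A = (0.01065285/0.01123720 − 1)×1000 = (0.947999 − 1)×1000 = -52.001‰
δ_B = (0.01032933/0.01123720 − 1)×1000 = (0.919209 − 1)×1000 = -80.791‰
f_A = (δ_mix − δ_B)/(δ_A − δ_B) = (-73.40 − (-80.791))/(-52.001 − (-80.791))
f_A = 7.391 / 28.790 = 0.2567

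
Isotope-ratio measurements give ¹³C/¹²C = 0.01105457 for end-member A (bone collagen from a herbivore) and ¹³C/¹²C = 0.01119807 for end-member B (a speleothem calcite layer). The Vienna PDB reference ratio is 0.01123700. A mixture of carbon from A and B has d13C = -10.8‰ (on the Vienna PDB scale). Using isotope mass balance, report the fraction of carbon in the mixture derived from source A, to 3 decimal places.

δ_A = (0.01105457/0.01123700 − 1)×1000 = (0.983765 − 1)×1000 = -16.235‰
δ_B = (0.01119807/0.01123700 − 1)×1000 = (0.996536 − 1)×1000 = -3.464‰
f_A = (δ_mix − δ_B)/(δ_A − δ_B) = (-10.8 − (-3.464))/(-16.235 − (-3.464))
f_A = -7.336 / -12.770 = 0.5744

0.574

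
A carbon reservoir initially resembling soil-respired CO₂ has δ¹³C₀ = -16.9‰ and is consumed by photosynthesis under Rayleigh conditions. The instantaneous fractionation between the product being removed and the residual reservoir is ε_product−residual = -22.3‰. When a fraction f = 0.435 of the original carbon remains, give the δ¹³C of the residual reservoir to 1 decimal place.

1.5‰

Rayleigh residual: δ_res = (δ₀ + 1000)·f^(α−1) − 1000
α = ε/1000 + 1 = 0.97770, so α − 1 = -0.02230
f^(α−1) = 0.435^(-0.02230) = 1.018736
δ_res = (-16.9 + 1000) × 1.018736 − 1000 = 1001.519 − 1000 = 1.52‰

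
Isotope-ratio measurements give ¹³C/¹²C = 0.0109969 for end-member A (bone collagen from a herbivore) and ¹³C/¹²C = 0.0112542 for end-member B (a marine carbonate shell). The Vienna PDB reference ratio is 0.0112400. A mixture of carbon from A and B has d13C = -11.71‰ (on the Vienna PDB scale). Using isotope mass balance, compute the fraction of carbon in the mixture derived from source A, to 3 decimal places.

δ_A = (0.0109969/0.0112400 − 1)×1000 = (0.978372 − 1)×1000 = -21.628‰
δ_B = (0.0112542/0.0112400 − 1)×1000 = (1.001263 − 1)×1000 = 1.263‰
f_A = (δ_mix − δ_B)/(δ_A − δ_B) = (-11.71 − (1.263))/(-21.628 − (1.263))
f_A = -12.973 / -22.891 = 0.5667

0.567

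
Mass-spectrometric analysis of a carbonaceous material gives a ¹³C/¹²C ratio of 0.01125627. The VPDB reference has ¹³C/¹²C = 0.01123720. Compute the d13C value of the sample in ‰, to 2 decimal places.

1.70‰

d13C = (R_sample / R_standard − 1) × 1000
R_sample / R_standard = 0.01125627 / 0.01123720 = 1.001697
d13C = (1.001697 − 1) × 1000 = 1.697‰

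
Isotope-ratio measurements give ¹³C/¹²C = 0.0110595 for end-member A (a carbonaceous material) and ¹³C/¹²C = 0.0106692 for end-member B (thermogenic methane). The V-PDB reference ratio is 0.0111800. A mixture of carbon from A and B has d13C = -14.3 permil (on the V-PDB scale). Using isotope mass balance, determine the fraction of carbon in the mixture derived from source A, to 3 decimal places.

δ_A = (0.0110595/0.0111800 − 1)×1000 = (0.989222 − 1)×1000 = -10.778 permil
δ_B = (0.0106692/0.0111800 − 1)×1000 = (0.954311 − 1)×1000 = -45.689 permil
f_A = (δ_mix − δ_B)/(δ_A − δ_B) = (-14.3 − (-45.689))/(-10.778 − (-45.689))
f_A = 31.389 / 34.911 = 0.8991

0.899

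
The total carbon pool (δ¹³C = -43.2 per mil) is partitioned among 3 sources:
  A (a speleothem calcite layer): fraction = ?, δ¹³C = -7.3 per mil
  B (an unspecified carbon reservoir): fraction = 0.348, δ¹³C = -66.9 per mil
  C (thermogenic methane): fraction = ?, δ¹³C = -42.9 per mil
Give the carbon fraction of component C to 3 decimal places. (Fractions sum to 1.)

0.426

Let f_C and f_A be the unknown fractions; fractions sum to 1 so f_C + f_A = 0.652.
Mass balance: Σ fᵢ·δᵢ = δ_bulk ⇒ f_C·(-42.9) + f_A·(-7.3) = -43.2 − (-23.281) = -19.919
Substitute f_A = 0.652 − f_C:
f_C·(-42.9 − -7.3) = -19.919 − 0.652×(-7.3) = -15.159
f_C = -15.159 / -35.6 = 0.4258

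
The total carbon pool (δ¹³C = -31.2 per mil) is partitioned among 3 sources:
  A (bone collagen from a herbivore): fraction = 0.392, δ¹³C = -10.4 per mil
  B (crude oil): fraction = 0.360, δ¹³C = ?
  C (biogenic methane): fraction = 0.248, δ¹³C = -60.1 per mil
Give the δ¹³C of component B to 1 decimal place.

Isotope mass balance: δ_bulk = Σ fᵢ·δᵢ.
-31.2 = 0.392×(-10.4) + 0.360×δ_B + 0.248×(-60.1)
0.360·δ_B = -31.2 − (-18.982) = -12.218
δ_B = -12.218 / 0.360 = -33.94 per mil

-33.9 per mil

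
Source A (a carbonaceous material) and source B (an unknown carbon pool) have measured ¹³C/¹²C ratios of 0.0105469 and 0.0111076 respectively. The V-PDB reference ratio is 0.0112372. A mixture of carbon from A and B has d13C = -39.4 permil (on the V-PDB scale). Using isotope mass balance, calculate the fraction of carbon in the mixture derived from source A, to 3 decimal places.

0.558

δ_A = (0.0105469/0.0112372 − 1)×1000 = (0.938570 − 1)×1000 = -61.430 permil
δ_B = (0.0111076/0.0112372 − 1)×1000 = (0.988467 − 1)×1000 = -11.533 permil
f_A = (δ_mix − δ_B)/(δ_A − δ_B) = (-39.4 − (-11.533))/(-61.430 − (-11.533))
f_A = -27.867 / -49.897 = 0.5585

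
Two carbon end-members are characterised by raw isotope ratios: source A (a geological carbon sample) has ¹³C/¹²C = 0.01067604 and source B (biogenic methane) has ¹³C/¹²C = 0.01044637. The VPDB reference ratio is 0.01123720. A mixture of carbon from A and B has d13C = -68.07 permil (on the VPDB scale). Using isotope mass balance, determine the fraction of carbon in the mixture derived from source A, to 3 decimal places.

0.113

δ_A = (0.01067604/0.01123720 − 1)×1000 = (0.950062 − 1)×1000 = -49.938 permil
δ_B = (0.01044637/0.01123720 − 1)×1000 = (0.929624 − 1)×1000 = -70.376 permil
f_A = (δ_mix − δ_B)/(δ_A − δ_B) = (-68.07 − (-70.376))/(-49.938 − (-70.376))
f_A = 2.306 / 20.438 = 0.1128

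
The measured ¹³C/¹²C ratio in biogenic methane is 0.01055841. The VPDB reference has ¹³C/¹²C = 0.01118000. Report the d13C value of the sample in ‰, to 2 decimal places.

d13C = (R_sample / R_standard − 1) × 1000
R_sample / R_standard = 0.01055841 / 0.01118000 = 0.944402
d13C = (0.944402 − 1) × 1000 = -55.598‰

-55.60‰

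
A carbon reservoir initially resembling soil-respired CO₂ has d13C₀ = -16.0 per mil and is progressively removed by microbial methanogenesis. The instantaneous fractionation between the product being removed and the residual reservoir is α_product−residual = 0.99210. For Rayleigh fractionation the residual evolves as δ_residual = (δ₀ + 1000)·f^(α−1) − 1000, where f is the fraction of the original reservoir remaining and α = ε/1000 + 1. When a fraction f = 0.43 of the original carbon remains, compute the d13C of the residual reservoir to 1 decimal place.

Rayleigh residual: δ_res = (δ₀ + 1000)·f^(α−1) − 1000
α − 1 = -0.00790
f^(α−1) = 0.43^(-0.00790) = 1.006690
δ_res = (-16.0 + 1000) × 1.006690 − 1000 = 990.583 − 1000 = -9.42 per mil

-9.4 per mil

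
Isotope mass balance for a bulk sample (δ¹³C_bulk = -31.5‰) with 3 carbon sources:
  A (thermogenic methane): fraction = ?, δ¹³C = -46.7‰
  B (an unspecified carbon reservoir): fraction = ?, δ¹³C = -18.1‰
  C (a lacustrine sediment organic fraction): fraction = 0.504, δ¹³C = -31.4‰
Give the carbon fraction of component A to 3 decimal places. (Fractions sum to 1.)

0.234

Let f_A and f_B be the unknown fractions; fractions sum to 1 so f_A + f_B = 0.496.
Mass balance: Σ fᵢ·δᵢ = δ_bulk ⇒ f_A·(-46.7) + f_B·(-18.1) = -31.5 − (-15.826) = -15.674
Substitute f_B = 0.496 − f_A:
f_A·(-46.7 − -18.1) = -15.674 − 0.496×(-18.1) = -6.697
f_A = -6.697 / -28.6 = 0.2342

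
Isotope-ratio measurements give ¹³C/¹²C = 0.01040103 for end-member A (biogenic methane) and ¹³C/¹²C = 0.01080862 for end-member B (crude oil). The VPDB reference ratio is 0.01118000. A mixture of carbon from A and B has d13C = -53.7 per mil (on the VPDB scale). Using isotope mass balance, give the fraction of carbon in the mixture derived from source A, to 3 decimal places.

δ_A = (0.01040103/0.01118000 − 1)×1000 = (0.930325 − 1)×1000 = -69.675 per mil
δ_B = (0.01080862/0.01118000 − 1)×1000 = (0.966782 − 1)×1000 = -33.218 per mil
f_A = (δ_mix − δ_B)/(δ_A − δ_B) = (-53.7 − (-33.218))/(-69.675 − (-33.218))
f_A = -20.482 / -36.457 = 0.5618

0.562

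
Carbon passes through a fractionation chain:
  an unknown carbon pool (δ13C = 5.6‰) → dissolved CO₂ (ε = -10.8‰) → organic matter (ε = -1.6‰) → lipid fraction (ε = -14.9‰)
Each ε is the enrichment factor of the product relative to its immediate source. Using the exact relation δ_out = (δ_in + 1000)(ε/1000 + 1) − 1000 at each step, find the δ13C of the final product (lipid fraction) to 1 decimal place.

step 1: δ = (5.60 + 1000)·(-10.8/1000 + 1) − 1000 = -5.26‰
step 2: δ = (-5.26 + 1000)·(-1.6/1000 + 1) − 1000 = -6.85‰
step 3: δ = (-6.85 + 1000)·(-14.9/1000 + 1) − 1000 = -21.65‰

-21.6‰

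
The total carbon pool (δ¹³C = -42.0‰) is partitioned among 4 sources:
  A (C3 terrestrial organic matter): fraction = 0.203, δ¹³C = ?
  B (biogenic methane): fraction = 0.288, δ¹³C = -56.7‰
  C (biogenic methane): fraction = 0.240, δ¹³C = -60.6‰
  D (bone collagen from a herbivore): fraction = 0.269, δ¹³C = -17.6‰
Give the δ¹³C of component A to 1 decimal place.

Isotope mass balance: δ_bulk = Σ fᵢ·δᵢ.
-42.0 = 0.203×δ_A + 0.288×(-56.7) + 0.240×(-60.6) + 0.269×(-17.6)
0.203·δ_A = -42.0 − (-35.608) = -6.392
δ_A = -6.392 / 0.203 = -31.49‰

-31.5‰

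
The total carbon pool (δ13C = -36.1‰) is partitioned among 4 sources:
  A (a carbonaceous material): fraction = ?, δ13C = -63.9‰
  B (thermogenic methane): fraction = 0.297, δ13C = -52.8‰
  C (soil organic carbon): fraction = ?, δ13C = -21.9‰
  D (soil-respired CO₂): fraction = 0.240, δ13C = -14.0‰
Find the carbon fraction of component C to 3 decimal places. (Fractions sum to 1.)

Let f_C and f_A be the unknown fractions; fractions sum to 1 so f_C + f_A = 0.463.
Mass balance: Σ fᵢ·δᵢ = δ_bulk ⇒ f_C·(-21.9) + f_A·(-63.9) = -36.1 − (-19.042) = -17.058
Substitute f_A = 0.463 − f_C:
f_C·(-21.9 − -63.9) = -17.058 − 0.463×(-63.9) = 12.527
f_C = 12.527 / 42.0 = 0.2983

0.298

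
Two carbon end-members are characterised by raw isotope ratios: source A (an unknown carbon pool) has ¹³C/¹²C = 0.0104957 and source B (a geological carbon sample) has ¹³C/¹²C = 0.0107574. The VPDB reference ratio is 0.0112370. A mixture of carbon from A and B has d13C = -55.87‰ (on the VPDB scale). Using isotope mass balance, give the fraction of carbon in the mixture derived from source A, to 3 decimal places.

0.566

δ_A = (0.0104957/0.0112370 − 1)×1000 = (0.934030 − 1)×1000 = -65.970‰
δ_B = (0.0107574/0.0112370 − 1)×1000 = (0.957320 − 1)×1000 = -42.680‰
f_A = (δ_mix − δ_B)/(δ_A − δ_B) = (-55.87 − (-42.680))/(-65.970 − (-42.680))
f_A = -13.190 / -23.289 = 0.5663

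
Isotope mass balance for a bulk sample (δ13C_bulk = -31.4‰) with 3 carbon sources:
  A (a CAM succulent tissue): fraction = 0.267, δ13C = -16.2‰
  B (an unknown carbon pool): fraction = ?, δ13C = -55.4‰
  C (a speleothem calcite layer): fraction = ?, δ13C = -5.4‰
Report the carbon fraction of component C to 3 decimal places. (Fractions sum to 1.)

Let f_C and f_B be the unknown fractions; fractions sum to 1 so f_C + f_B = 0.733.
Mass balance: Σ fᵢ·δᵢ = δ_bulk ⇒ f_C·(-5.4) + f_B·(-55.4) = -31.4 − (-4.325) = -27.075
Substitute f_B = 0.733 − f_C:
f_C·(-5.4 − -55.4) = -27.075 − 0.733×(-55.4) = 13.534
f_C = 13.534 / 50.0 = 0.2707

0.271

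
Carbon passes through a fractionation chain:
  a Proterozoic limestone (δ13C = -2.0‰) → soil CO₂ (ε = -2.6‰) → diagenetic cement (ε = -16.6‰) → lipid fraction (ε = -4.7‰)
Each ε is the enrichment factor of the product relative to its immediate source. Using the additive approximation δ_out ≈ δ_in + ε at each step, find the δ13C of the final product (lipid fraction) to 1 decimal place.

step 1: δ ≈ -2.0 + (-2.6) = -4.6‰
step 2: δ ≈ -4.6 + (-16.6) = -21.2‰
step 3: δ ≈ -21.2 + (-4.7) = -25.9‰

-25.9‰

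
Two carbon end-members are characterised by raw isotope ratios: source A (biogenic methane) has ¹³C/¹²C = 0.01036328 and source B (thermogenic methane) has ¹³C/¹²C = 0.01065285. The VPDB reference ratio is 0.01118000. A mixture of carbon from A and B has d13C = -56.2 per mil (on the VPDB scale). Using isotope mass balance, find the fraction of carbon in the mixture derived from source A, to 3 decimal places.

δ_A = (0.01036328/0.01118000 − 1)×1000 = (0.926948 − 1)×1000 = -73.052 per mil
δ_B = (0.01065285/0.01118000 − 1)×1000 = (0.952849 − 1)×1000 = -47.151 per mil
f_A = (δ_mix − δ_B)/(δ_A − δ_B) = (-56.2 − (-47.151))/(-73.052 − (-47.151))
f_A = -9.049 / -25.901 = 0.3494

0.349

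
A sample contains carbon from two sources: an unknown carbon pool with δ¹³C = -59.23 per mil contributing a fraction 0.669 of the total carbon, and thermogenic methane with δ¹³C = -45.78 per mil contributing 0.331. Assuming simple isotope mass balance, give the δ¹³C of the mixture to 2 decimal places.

δ_mix = f_A·δ_A + f_B·δ_B
δ_mix = 0.669 × (-59.23) + 0.331 × (-45.78)
δ_mix = -39.625 + -15.153 = -54.778 per mil

-54.78 per mil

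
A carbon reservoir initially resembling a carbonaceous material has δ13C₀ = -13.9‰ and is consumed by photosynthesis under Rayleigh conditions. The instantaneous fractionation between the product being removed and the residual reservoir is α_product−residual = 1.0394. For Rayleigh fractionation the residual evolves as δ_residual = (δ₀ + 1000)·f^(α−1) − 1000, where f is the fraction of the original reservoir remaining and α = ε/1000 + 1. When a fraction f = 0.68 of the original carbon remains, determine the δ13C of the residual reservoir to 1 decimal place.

-28.8‰

Rayleigh residual: δ_res = (δ₀ + 1000)·f^(α−1) − 1000
α − 1 = 0.03940
f^(α−1) = 0.68^(0.03940) = 0.984920
δ_res = (-13.9 + 1000) × 0.984920 − 1000 = 971.229 − 1000 = -28.77‰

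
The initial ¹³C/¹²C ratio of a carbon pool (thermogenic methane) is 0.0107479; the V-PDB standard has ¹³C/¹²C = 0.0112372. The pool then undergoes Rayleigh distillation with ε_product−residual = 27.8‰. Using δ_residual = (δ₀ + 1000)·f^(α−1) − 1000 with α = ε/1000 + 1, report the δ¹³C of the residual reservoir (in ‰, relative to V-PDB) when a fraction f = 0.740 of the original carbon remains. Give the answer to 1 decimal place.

-51.5‰

δ₀ = (0.0107479/0.0112372 − 1)×1000 = (0.956457 − 1)×1000 = -43.543‰
α − 1 = ε/1000 = 0.0278
f^(α−1) = 0.740^(0.0278) = 0.991664
δ_res = (-43.543 + 1000) × 0.991664 − 1000 = 948.484 − 1000 = -51.52‰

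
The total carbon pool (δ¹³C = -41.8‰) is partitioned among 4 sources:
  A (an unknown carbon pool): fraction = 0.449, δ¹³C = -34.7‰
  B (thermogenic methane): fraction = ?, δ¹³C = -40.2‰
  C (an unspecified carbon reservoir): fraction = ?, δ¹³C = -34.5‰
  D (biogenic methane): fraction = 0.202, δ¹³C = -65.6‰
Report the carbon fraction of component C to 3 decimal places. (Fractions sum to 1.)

0.186

Let f_C and f_B be the unknown fractions; fractions sum to 1 so f_C + f_B = 0.349.
Mass balance: Σ fᵢ·δᵢ = δ_bulk ⇒ f_C·(-34.5) + f_B·(-40.2) = -41.8 − (-28.831) = -12.968
Substitute f_B = 0.349 − f_C:
f_C·(-34.5 − -40.2) = -12.968 − 0.349×(-40.2) = 1.061
f_C = 1.061 / 5.7 = 0.1862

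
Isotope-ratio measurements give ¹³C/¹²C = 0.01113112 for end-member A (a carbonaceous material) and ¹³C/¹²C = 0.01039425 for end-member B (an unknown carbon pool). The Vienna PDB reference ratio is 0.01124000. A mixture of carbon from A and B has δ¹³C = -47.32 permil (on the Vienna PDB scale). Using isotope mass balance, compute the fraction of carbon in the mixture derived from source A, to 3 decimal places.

δ_A = (0.01113112/0.01124000 − 1)×1000 = (0.990313 − 1)×1000 = -9.687 permil
δ_B = (0.01039425/0.01124000 − 1)×1000 = (0.924755 − 1)×1000 = -75.245 permil
f_A = (δ_mix − δ_B)/(δ_A − δ_B) = (-47.32 − (-75.245))/(-9.687 − (-75.245))
f_A = 27.925 / 65.558 = 0.4260

0.426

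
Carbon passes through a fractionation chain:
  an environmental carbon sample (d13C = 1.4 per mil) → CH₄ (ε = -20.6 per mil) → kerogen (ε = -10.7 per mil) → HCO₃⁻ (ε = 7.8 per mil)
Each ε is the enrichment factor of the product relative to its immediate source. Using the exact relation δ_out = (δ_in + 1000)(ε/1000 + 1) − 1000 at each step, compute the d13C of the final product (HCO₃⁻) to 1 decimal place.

-22.2 per mil

step 1: δ = (1.40 + 1000)·(-20.6/1000 + 1) − 1000 = -19.23 per mil
step 2: δ = (-19.23 + 1000)·(-10.7/1000 + 1) − 1000 = -29.72 per mil
step 3: δ = (-29.72 + 1000)·(7.8/1000 + 1) − 1000 = -22.15 per mil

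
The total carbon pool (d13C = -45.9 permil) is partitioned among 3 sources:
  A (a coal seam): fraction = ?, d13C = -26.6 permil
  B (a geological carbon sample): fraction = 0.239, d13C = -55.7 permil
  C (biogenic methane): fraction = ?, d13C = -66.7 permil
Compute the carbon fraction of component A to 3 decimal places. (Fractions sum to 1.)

Let f_A and f_C be the unknown fractions; fractions sum to 1 so f_A + f_C = 0.761.
Mass balance: Σ fᵢ·δᵢ = δ_bulk ⇒ f_A·(-26.6) + f_C·(-66.7) = -45.9 − (-13.312) = -32.588
Substitute f_C = 0.761 − f_A:
f_A·(-26.6 − -66.7) = -32.588 − 0.761×(-66.7) = 18.171
f_A = 18.171 / 40.1 = 0.4531

0.453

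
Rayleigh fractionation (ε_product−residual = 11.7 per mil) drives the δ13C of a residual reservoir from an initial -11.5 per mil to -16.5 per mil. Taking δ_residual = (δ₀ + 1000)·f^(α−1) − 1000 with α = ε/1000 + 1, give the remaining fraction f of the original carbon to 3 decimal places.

α − 1 = ε/1000 = 0.0117
(δ_res + 1000)/(δ₀ + 1000) = (-16.5 + 1000)/(-11.5 + 1000) = 983.5/988.5 = 0.994942
f = 0.994942^(1/0.0117) = exp(ln(0.994942)/0.0117) = exp(-0.00507/0.0117)
f = exp(-0.4334) = 0.6483

0.648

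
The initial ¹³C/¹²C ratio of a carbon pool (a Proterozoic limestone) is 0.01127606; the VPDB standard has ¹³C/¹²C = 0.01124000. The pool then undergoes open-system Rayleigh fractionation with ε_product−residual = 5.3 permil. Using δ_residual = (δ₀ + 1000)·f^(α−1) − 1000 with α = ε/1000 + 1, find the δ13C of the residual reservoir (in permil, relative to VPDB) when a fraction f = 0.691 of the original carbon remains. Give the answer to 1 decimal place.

1.2 permil

δ₀ = (0.01127606/0.01124000 − 1)×1000 = (1.003208 − 1)×1000 = 3.208 permil
α − 1 = ε/1000 = 0.0053
f^(α−1) = 0.691^(0.0053) = 0.998043
δ_res = (3.208 + 1000) × 0.998043 − 1000 = 1001.245 − 1000 = 1.24 permil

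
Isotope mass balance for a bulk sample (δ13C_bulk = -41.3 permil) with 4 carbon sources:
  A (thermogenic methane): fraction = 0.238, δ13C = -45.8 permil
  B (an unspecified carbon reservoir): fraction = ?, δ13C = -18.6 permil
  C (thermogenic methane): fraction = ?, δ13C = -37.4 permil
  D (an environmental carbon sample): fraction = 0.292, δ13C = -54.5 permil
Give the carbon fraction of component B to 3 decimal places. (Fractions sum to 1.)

0.164

Let f_B and f_C be the unknown fractions; fractions sum to 1 so f_B + f_C = 0.470.
Mass balance: Σ fᵢ·δᵢ = δ_bulk ⇒ f_B·(-18.6) + f_C·(-37.4) = -41.3 − (-26.814) = -14.486
Substitute f_C = 0.470 − f_B:
f_B·(-18.6 − -37.4) = -14.486 − 0.470×(-37.4) = 3.092
f_B = 3.092 / 18.8 = 0.1645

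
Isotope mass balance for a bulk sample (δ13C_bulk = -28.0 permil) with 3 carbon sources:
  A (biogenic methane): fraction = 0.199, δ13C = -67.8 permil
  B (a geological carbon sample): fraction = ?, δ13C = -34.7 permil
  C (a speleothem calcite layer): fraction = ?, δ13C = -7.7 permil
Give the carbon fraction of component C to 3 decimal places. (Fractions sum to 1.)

Let f_C and f_B be the unknown fractions; fractions sum to 1 so f_C + f_B = 0.801.
Mass balance: Σ fᵢ·δᵢ = δ_bulk ⇒ f_C·(-7.7) + f_B·(-34.7) = -28.0 − (-13.492) = -14.508
Substitute f_B = 0.801 − f_C:
f_C·(-7.7 − -34.7) = -14.508 − 0.801×(-34.7) = 13.287
f_C = 13.287 / 27.0 = 0.4921

0.492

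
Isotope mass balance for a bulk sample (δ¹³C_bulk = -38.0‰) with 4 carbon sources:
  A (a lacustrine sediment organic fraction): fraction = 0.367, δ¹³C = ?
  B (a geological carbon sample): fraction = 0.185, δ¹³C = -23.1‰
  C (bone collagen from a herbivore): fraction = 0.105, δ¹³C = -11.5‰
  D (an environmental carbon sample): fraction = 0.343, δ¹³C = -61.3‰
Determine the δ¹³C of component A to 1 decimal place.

Isotope mass balance: δ_bulk = Σ fᵢ·δᵢ.
-38.0 = 0.367×δ_A + 0.185×(-23.1) + 0.105×(-11.5) + 0.343×(-61.3)
0.367·δ_A = -38.0 − (-26.507) = -11.493
δ_A = -11.493 / 0.367 = -31.32‰

-31.3‰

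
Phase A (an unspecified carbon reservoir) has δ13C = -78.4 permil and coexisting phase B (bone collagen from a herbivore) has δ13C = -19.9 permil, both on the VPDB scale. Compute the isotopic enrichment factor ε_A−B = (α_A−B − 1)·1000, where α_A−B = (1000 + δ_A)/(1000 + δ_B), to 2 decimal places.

-59.69 permil

α_A−B = (1000 + -78.4) / (1000 + -19.9) = 921.6 / 980.1 = 0.940312
ε_A−B = (0.940312 − 1) × 1000 = -59.688 permil
(The approximation ε ≈ δ_A − δ_B would give -58.5 permil.)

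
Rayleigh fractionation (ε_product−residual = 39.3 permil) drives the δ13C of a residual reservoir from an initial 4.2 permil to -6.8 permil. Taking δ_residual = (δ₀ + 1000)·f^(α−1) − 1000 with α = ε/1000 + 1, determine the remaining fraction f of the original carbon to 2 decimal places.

0.76

α − 1 = ε/1000 = 0.0393
(δ_res + 1000)/(δ₀ + 1000) = (-6.8 + 1000)/(4.2 + 1000) = 993.2/1004.2 = 0.989046
f = 0.989046^(1/0.0393) = exp(ln(0.989046)/0.0393) = exp(-0.01101/0.0393)
f = exp(-0.2803) = 0.7556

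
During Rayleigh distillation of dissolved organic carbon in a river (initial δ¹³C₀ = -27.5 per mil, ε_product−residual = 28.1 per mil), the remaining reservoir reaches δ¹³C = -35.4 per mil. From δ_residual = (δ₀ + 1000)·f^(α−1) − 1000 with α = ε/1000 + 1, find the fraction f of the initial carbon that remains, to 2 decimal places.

0.75

α − 1 = ε/1000 = 0.0281
(δ_res + 1000)/(δ₀ + 1000) = (-35.4 + 1000)/(-27.5 + 1000) = 964.6/972.5 = 0.991877
f = 0.991877^(1/0.0281) = exp(ln(0.991877)/0.0281) = exp(-0.00816/0.0281)
f = exp(-0.2903) = 0.7481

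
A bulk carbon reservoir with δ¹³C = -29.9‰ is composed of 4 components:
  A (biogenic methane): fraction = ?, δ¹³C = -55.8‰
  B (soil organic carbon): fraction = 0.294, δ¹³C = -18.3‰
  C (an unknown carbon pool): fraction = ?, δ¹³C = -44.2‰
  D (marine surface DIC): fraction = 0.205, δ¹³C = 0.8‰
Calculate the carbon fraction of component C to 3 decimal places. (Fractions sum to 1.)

0.282

Let f_C and f_A be the unknown fractions; fractions sum to 1 so f_C + f_A = 0.501.
Mass balance: Σ fᵢ·δᵢ = δ_bulk ⇒ f_C·(-44.2) + f_A·(-55.8) = -29.9 − (-5.216) = -24.684
Substitute f_A = 0.501 − f_C:
f_C·(-44.2 − -55.8) = -24.684 − 0.501×(-55.8) = 3.272
f_C = 3.272 / 11.6 = 0.2821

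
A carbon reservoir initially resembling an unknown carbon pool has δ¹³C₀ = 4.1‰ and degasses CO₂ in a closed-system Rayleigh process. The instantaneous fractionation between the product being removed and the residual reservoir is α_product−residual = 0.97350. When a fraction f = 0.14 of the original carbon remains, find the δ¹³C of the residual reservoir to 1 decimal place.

Rayleigh residual: δ_res = (δ₀ + 1000)·f^(α−1) − 1000
α − 1 = -0.02650
f^(α−1) = 0.14^(-0.02650) = 1.053483
δ_res = (4.1 + 1000) × 1.053483 − 1000 = 1057.802 − 1000 = 57.80‰

57.8‰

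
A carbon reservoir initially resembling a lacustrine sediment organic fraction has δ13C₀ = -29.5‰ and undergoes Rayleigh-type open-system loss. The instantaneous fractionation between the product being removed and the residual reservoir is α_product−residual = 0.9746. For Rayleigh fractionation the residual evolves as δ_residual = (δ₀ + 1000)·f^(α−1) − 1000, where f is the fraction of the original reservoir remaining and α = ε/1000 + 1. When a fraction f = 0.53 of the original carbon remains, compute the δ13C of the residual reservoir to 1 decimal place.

-13.7‰

Rayleigh residual: δ_res = (δ₀ + 1000)·f^(α−1) − 1000
α − 1 = -0.02540
f^(α−1) = 0.53^(-0.02540) = 1.016257
δ_res = (-29.5 + 1000) × 1.016257 − 1000 = 986.277 − 1000 = -13.72‰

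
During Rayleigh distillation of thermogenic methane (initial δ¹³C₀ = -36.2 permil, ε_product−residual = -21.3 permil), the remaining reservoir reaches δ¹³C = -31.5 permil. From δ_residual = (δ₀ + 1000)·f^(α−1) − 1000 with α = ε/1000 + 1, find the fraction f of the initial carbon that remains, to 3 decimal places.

0.796

α − 1 = ε/1000 = -0.0213
(δ_res + 1000)/(δ₀ + 1000) = (-31.5 + 1000)/(-36.2 + 1000) = 968.5/963.8 = 1.004877
f = 1.004877^(1/-0.0213) = exp(ln(1.004877)/-0.0213) = exp(0.00486/-0.0213)
f = exp(-0.2284) = 0.7958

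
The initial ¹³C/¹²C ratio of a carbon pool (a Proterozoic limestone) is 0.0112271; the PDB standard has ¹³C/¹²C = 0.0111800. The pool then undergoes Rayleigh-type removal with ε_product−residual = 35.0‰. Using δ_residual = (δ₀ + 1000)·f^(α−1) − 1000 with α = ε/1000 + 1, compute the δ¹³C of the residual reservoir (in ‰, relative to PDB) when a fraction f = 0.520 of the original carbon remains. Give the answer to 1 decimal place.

-18.5‰

δ₀ = (0.0112271/0.0111800 − 1)×1000 = (1.004213 − 1)×1000 = 4.213‰
α − 1 = ε/1000 = 0.0350
f^(α−1) = 0.520^(0.0350) = 0.977373
δ_res = (4.213 + 1000) × 0.977373 − 1000 = 981.490 − 1000 = -18.51‰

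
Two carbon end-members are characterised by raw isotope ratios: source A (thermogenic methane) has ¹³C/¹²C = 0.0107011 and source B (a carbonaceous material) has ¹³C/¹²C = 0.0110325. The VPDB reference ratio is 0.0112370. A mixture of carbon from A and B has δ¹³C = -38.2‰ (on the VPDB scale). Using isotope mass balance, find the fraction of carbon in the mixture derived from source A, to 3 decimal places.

δ_A = (0.0107011/0.0112370 − 1)×1000 = (0.952309 − 1)×1000 = -47.691‰
δ_B = (0.0110325/0.0112370 − 1)×1000 = (0.981801 − 1)×1000 = -18.199‰
f_A = (δ_mix − δ_B)/(δ_A − δ_B) = (-38.2 − (-18.199))/(-47.691 − (-18.199))
f_A = -20.001 / -29.492 = 0.6782

0.678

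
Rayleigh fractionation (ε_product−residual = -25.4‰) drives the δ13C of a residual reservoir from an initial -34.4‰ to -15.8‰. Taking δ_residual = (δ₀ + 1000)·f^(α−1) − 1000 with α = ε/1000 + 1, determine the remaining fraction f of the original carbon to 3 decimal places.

0.472

α − 1 = ε/1000 = -0.0254
(δ_res + 1000)/(δ₀ + 1000) = (-15.8 + 1000)/(-34.4 + 1000) = 984.2/965.6 = 1.019263
f = 1.019263^(1/-0.0254) = exp(ln(1.019263)/-0.0254) = exp(0.01908/-0.0254)
f = exp(-0.7512) = 0.4718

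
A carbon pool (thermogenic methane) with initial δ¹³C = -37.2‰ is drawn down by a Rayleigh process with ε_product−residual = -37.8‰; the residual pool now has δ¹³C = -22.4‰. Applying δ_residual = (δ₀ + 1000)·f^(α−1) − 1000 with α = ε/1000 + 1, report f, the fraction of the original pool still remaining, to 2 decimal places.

0.67

α − 1 = ε/1000 = -0.0378
(δ_res + 1000)/(δ₀ + 1000) = (-22.4 + 1000)/(-37.2 + 1000) = 977.6/962.8 = 1.015372
f = 1.015372^(1/-0.0378) = exp(ln(1.015372)/-0.0378) = exp(0.01525/-0.0378)
f = exp(-0.4036) = 0.6679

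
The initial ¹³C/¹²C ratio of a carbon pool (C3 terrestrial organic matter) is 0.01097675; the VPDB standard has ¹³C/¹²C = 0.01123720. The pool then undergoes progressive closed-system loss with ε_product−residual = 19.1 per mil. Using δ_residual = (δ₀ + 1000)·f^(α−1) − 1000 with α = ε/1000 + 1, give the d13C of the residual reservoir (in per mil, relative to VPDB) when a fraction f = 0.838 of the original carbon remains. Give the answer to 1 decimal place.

δ₀ = (0.01097675/0.01123720 − 1)×1000 = (0.976823 − 1)×1000 = -23.177 per mil
α − 1 = ε/1000 = 0.0191
f^(α−1) = 0.838^(0.0191) = 0.996630
δ_res = (-23.177 + 1000) × 0.996630 − 1000 = 973.531 − 1000 = -26.47 per mil

-26.5 per mil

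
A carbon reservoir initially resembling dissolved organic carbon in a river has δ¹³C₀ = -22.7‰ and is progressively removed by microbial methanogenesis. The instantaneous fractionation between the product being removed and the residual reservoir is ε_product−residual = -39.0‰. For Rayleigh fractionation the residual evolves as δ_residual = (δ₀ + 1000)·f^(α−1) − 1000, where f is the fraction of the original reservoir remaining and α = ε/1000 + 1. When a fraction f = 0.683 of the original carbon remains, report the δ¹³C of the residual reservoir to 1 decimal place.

Rayleigh residual: δ_res = (δ₀ + 1000)·f^(α−1) − 1000
α = ε/1000 + 1 = 0.96100, so α − 1 = -0.03900
f^(α−1) = 0.683^(-0.03900) = 1.014980
δ_res = (-22.7 + 1000) × 1.014980 − 1000 = 991.940 − 1000 = -8.06‰

-8.1‰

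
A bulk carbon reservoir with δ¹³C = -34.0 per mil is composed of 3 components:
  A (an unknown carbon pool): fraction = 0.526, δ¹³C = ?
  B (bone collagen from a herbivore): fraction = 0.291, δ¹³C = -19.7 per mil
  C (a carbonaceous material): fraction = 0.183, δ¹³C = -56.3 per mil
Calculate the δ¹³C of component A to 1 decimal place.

Isotope mass balance: δ_bulk = Σ fᵢ·δᵢ.
-34.0 = 0.526×δ_A + 0.291×(-19.7) + 0.183×(-56.3)
0.526·δ_A = -34.0 − (-16.036) = -17.964
δ_A = -17.964 / 0.526 = -34.15 per mil

-34.2 per mil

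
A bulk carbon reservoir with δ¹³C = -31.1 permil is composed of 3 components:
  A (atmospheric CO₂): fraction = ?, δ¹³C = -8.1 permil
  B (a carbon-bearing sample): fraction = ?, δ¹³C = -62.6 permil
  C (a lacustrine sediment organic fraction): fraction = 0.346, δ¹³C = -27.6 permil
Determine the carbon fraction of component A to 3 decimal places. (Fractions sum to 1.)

0.356

Let f_A and f_B be the unknown fractions; fractions sum to 1 so f_A + f_B = 0.654.
Mass balance: Σ fᵢ·δᵢ = δ_bulk ⇒ f_A·(-8.1) + f_B·(-62.6) = -31.1 − (-9.550) = -21.550
Substitute f_B = 0.654 − f_A:
f_A·(-8.1 − -62.6) = -21.550 − 0.654×(-62.6) = 19.390
f_A = 19.390 / 54.5 = 0.3558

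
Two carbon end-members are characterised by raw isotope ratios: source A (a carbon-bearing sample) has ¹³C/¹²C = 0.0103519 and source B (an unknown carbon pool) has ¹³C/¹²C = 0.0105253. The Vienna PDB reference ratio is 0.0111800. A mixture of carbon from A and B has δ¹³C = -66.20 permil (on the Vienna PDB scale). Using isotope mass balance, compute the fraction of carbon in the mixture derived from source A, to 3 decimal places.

0.493

δ_A = (0.0103519/0.0111800 − 1)×1000 = (0.925930 − 1)×1000 = -74.070 permil
δ_B = (0.0105253/0.0111800 − 1)×1000 = (0.941440 − 1)×1000 = -58.560 permil
f_A = (δ_mix − δ_B)/(δ_A − δ_B) = (-66.20 − (-58.560))/(-74.070 − (-58.560))
f_A = -7.640 / -15.510 = 0.4926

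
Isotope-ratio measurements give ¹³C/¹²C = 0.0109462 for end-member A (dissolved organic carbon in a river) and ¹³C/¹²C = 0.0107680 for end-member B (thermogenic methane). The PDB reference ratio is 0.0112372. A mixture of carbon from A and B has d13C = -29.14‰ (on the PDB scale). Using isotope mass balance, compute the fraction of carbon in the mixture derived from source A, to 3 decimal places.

δ_A = (0.0109462/0.0112372 − 1)×1000 = (0.974104 − 1)×1000 = -25.896‰
δ_B = (0.0107680/0.0112372 − 1)×1000 = (0.958246 − 1)×1000 = -41.754‰
f_A = (δ_mix − δ_B)/(δ_A − δ_B) = (-29.14 − (-41.754))/(-25.896 − (-41.754))
f_A = 12.614 / 15.858 = 0.7954

0.795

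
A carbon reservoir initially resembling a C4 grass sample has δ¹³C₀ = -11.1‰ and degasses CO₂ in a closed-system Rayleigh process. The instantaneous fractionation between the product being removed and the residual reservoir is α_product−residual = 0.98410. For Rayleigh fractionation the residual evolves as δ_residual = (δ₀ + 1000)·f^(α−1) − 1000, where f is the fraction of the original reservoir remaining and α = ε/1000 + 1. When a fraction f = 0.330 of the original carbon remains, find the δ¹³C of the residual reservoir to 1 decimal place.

6.5‰

Rayleigh residual: δ_res = (δ₀ + 1000)·f^(α−1) − 1000
α − 1 = -0.01590
f^(α−1) = 0.330^(-0.01590) = 1.017784
δ_res = (-11.1 + 1000) × 1.017784 − 1000 = 1006.487 − 1000 = 6.49‰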